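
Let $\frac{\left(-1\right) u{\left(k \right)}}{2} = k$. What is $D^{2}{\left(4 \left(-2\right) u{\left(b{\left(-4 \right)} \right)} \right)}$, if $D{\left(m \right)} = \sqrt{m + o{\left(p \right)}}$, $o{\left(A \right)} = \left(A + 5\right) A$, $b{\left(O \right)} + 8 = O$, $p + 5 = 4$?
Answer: $-196$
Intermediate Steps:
$p = -1$ ($p = -5 + 4 = -1$)
$b{\left(O \right)} = -8 + O$
$o{\left(A \right)} = A \left(5 + A\right)$ ($o{\left(A \right)} = \left(5 + A\right) A = A \left(5 + A\right)$)
$u{\left(k \right)} = - 2 k$
$D{\left(m \right)} = \sqrt{-4 + m}$ ($D{\left(m \right)} = \sqrt{m - \left(5 - 1\right)} = \sqrt{m - 4} = \sqrt{-4 + m}$)
$D^{2}{\left(4 \left(-2\right) u{\left(b{\left(-4 \right)} \right)} \right)} = \left(\sqrt{-4 + 4 \left(-2\right) \left(- 2 \left(-8 - 4\right)\right)}\right)^{2} = \left(\sqrt{-4 - 8 \left(\left(-2\right) \left(-12\right)\right)}\right)^{2} = \left(\sqrt{-4 - 192}\right)^{2} = \left(\sqrt{-196}\right)^{2} = \left(14 i\right)^{2} = -196$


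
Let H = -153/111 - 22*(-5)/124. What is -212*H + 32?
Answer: 156166/1147 ≈ 136.15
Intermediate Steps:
H = -1127/2294 (H = -153*1/111 + 110*(1/124) = -51/37 + 55/62 = -1127/2294 ≈ -0.49128)
-212*H + 32 = -212*(-1127/2294) + 32 = 119462/1147 + 32 = 156166/1147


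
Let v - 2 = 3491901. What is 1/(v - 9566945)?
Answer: -1/6075042 ≈ -1.6461e-7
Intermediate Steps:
v = 3491903 (v = 2 + 3491901 = 3491903)
1/(v - 9566945) = 1/(3491903 - 9566945) = 1/(-6075042) = -1/6075042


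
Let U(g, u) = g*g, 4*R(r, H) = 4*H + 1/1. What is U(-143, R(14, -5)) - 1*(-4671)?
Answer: 25120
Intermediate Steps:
R(r, H) = ¼ + H (R(r, H) = (4*H + 1/1)/4 = (4*H + 1)/4 = (1 + 4*H)/4 = ¼ + H)
U(g, u) = g²
U(-143, R(14, -5)) - 1*(-4671) = (-143)² - 1*(-4671) = 20449 + 4671 = 25120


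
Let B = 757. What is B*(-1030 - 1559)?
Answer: -1959873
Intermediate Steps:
B*(-1030 - 1559) = 757*(-1030 - 1559) = 757*(-2589) = -1959873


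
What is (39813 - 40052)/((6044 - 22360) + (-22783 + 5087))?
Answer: 239/34012 ≈ 0.0070269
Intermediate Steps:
(39813 - 40052)/((6044 - 22360) + (-22783 + 5087)) = -239/(-16316 - 17696) = -239/(-34012) = -239*(-1/34012) = 239/34012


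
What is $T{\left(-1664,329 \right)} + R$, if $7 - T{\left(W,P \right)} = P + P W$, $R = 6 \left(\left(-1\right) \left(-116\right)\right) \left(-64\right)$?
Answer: $502590$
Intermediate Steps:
$R = -44544$ ($R = 6 \cdot 116 \left(-64\right) = 696 \left(-64\right) = -44544$)
$T{\left(W,P \right)} = 7 - P - P W$ ($T{\left(W,P \right)} = 7 - \left(P + P W\right) = 7 - P - P W$)
$T{\left(-1664,329 \right)} + R = \left(7 - 329 - 329 \left(-1664\right)\right) - 44544 = \left(7 - 329 + 547456\right) - 44544 = 547134 - 44544 = 502590$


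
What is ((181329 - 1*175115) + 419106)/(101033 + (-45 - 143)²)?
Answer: 425320/136377 ≈ 3.1187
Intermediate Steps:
((181329 - 1*175115) + 419106)/(101033 + (-45 - 143)²) = ((181329 - 175115) + 419106)/(101033 + (-188)²) = (6214 + 419106)/(101033 + 35344) = 425320/136377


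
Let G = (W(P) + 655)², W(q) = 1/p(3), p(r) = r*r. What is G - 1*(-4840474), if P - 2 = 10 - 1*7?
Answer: 426841210/81 ≈ 5.2696e+6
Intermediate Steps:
p(r) = r²
P = 5 (P = 2 + (10 - 1*7) = 2 + (10 - 7) = 2 + 3 = 5)
W(q) = ⅑ (W(q) = 1/(3²) = 1/9 = ⅑)
G = 34762816/81 (G = (⅑ + 655)² = (5896/9)² = 34762816/81 ≈ 4.2917e+5)
G - 1*(-4840474) = 34762816/81 - 1*(-4840474) = 34762816/81 + 4840474 = 426841210/81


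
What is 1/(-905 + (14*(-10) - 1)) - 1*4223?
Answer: -4417259/1046 ≈ -4223.0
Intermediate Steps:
1/(-905 + (14*(-10) - 1)) - 1*4223 = 1/(-905 + (-140 - 1)) - 4223 = 1/(-905 - 141) - 4223 = 1/(-1046) - 4223 = -1/1046 - 4223 = -4417259/1046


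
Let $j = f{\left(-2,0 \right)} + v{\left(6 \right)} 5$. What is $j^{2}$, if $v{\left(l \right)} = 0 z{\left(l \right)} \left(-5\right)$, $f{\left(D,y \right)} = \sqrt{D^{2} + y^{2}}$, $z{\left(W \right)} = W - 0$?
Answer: $4$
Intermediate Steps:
$z{\left(W \right)} = W$ ($z{\left(W \right)} = W + 0 = W$)
$v{\left(l \right)} = 0$ ($v{\left(l \right)} = 0 l \left(-5\right) = 0 \left(-5\right) = 0$)
$j = 2$ ($j = \sqrt{\left(-2\right)^{2} + 0^{2}} + 0 \cdot 5 = \sqrt{4 + 0} + 0 = \sqrt{4} + 0 = 2 + 0 = 2$)
$j^{2} = 2^{2} = 4$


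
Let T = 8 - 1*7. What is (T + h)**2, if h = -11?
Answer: 100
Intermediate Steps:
T = 1 (T = 8 - 7 = 1)
(T + h)**2 = (1 - 11)**2 = (-10)**2 = 100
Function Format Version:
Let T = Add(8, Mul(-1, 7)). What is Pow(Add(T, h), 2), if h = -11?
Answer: 100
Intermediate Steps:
T = 1 (T = Add(8, -7) = 1)
Pow(Add(T, h), 2) = Pow(Add(1, -11), 2) = Pow(-10, 2) = 100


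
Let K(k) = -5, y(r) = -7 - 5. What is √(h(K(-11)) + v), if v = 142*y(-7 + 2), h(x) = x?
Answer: I*√1709 ≈ 41.34*I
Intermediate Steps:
y(r) = -12
v = -1704 (v = 142*(-12) = -1704)
√(h(K(-11)) + v) = √(-5 - 1704) = √(-1709) = I*√1709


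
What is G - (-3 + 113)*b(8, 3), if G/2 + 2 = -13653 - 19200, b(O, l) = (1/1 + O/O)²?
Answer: -66150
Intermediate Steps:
b(O, l) = 4 (b(O, l) = (1 + 1)² = 2² = 4)
G = -65710 (G = -4 + 2*(-13653 - 19200) = -4 + 2*(-32853) = -4 - 65706 = -65710)
G - (-3 + 113)*b(8, 3) = -65710 - (-3 + 113)*4 = -65710 - 110*4 = -65710 - 1*440 = -65710 - 440 = -66150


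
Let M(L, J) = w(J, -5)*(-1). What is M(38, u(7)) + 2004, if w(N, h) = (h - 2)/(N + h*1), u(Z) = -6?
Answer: 22037/11 ≈ 2003.4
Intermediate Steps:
w(N, h) = (-2 + h)/(N + h)
M(L, J) = 7/(-5 + J) (M(L, J) = ((-2 - 5)/(J - 5))*(-1) = (-7/(-5 + J))*(-1) = -7/(-5 + J)*(-1) = 7/(-5 + J))
M(38, u(7)) + 2004 = 7/(-5 - 6) + 2004 = 7/(-11) + 2004 = 7*(-1/11) + 2004 = -7/11 + 2004 = 22037/11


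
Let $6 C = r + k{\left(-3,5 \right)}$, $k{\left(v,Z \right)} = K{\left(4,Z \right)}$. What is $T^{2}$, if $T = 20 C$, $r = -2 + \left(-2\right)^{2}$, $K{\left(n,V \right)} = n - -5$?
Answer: $\frac{12100}{9} \approx 1344.4$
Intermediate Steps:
$K{\left(n,V \right)} = 5 + n$ ($K{\left(n,V \right)} = n + 5 = 5 + n$)
$k{\left(v,Z \right)} = 9$ ($k{\left(v,Z \right)} = 5 + 4 = 9$)
$r = 2$ ($r = -2 + 4 = 2$)
$C = \frac{11}{6}$ ($C = \frac{2 + 9}{6} = \frac{1}{6} \cdot 11 = \frac{11}{6} \approx 1.8333$)
$T = \frac{110}{3}$ ($T = 20 \cdot \frac{11}{6} = \frac{110}{3} \approx 36.667$)
$T^{2} = \left(\frac{110}{3}\right)^{2} = \frac{12100}{9}$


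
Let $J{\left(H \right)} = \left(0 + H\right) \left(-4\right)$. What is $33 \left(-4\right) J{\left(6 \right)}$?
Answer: $3168$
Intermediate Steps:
$J{\left(H \right)} = - 4 H$ ($J{\left(H \right)} = H \left(-4\right) = - 4 H$)
$33 \left(-4\right) J{\left(6 \right)} = 33 \left(-4\right) \left(\left(-4\right) 6\right) = \left(-132\right) \left(-24\right) = 3168$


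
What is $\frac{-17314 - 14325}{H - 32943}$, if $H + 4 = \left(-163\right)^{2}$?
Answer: $\frac{31639}{6378} \approx 4.9606$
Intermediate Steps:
$H = 26565$ ($H = -4 + \left(-163\right)^{2} = -4 + 26569 = 26565$)
$\frac{-17314 - 14325}{H - 32943} = \frac{-17314 - 14325}{26565 - 32943} = - \frac{31639}{-6378} = \left(-31639\right) \left(- \frac{1}{6378}\right) = \frac{31639}{6378}$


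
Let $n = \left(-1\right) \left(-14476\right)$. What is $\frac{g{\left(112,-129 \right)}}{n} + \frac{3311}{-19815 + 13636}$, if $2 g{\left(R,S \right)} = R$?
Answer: $- \frac{1699429}{3194543} \approx -0.53198$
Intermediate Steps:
$g{\left(R,S \right)} = \frac{R}{2}$
$n = 14476$
$\frac{g{\left(112,-129 \right)}}{n} + \frac{3311}{-19815 + 13636} = \frac{\frac{1}{2} \cdot 112}{14476} + \frac{3311}{-19815 + 13636} = 56 \cdot \frac{1}{14476} + \frac{3311}{-6179} = \frac{2}{517} + 3311 \left(- \frac{1}{6179}\right) = \frac{2}{517} - \frac{3311}{6179} = - \frac{1699429}{3194543}$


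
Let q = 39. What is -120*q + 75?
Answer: -4605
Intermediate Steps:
-120*q + 75 = -120*39 + 75 = -4680 + 75 = -4605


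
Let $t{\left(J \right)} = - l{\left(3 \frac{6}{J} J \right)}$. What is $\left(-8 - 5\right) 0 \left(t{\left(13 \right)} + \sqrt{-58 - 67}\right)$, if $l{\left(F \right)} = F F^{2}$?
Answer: $0$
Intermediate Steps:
$l{\left(F \right)} = F^{3}$
$t{\left(J \right)} = -5832$ ($t{\left(J \right)} = - \left(3 \frac{6}{J} J\right)^{3} = - \left(\frac{18}{J} J\right)^{3} = - 18^{3} = \left(-1\right) 5832 = -5832$)
$\left(-8 - 5\right) 0 \left(t{\left(13 \right)} + \sqrt{-58 - 67}\right) = \left(-8 - 5\right) 0 \left(-5832 + \sqrt{-58 - 67}\right) = \left(-8 - 5\right) 0 \left(-5832 + \sqrt{-125}\right) = \left(-13\right) 0 \left(-5832 + 5 i \sqrt{5}\right) = 0 \left(-5832 + 5 i \sqrt{5}\right) = 0$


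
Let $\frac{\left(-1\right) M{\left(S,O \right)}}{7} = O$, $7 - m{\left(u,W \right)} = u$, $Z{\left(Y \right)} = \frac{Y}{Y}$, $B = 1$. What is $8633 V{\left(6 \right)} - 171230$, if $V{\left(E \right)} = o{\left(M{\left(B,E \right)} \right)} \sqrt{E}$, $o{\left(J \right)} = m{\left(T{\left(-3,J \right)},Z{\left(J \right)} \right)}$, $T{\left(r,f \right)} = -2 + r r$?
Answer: $-171230$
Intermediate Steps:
$T{\left(r,f \right)} = -2 + r^{2}$
$Z{\left(Y \right)} = 1$
$m{\left(u,W \right)} = 7 - u$
$M{\left(S,O \right)} = - 7 O$
$o{\left(J \right)} = 0$ ($o{\left(J \right)} = 7 - \left(-2 + \left(-3\right)^{2}\right) = 7 - \left(-2 + 9\right) = 7 - 7 = 0$)
$V{\left(E \right)} = 0$ ($V{\left(E \right)} = 0 \sqrt{E} = 0$)
$8633 V{\left(6 \right)} - 171230 = 8633 \cdot 0 - 171230 = 0 - 171230 = -171230$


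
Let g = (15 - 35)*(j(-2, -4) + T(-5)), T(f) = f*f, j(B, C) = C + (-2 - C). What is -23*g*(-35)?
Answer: -370300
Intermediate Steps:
j(B, C) = -2
T(f) = f²
g = -460 (g = (15 - 35)*(-2 + (-5)²) = -20*(-2 + 25) = -20*23 = -460)
-23*g*(-35) = -23*(-460)*(-35) = 10580*(-35) = -370300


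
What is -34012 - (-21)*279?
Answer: -28153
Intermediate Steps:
-34012 - (-21)*279 = -34012 - 1*(-5859) = -34012 + 5859 = -28153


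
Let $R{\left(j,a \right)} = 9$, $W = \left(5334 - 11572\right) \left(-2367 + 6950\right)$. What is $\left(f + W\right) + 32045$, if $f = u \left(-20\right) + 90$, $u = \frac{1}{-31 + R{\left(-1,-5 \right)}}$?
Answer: $- \frac{314122799}{11} \approx -2.8557 \cdot 10^{7}$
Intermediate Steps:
$W = -28588754$ ($W = \left(-6238\right) 4583 = -28588754$)
$u = - \frac{1}{22}$ ($u = \frac{1}{-31 + 9} = \frac{1}{-22} = - \frac{1}{22} \approx -0.045455$)
$f = \frac{1000}{11}$ ($f = \left(- \frac{1}{22}\right) \left(-20\right) + 90 = \frac{10}{11} + 90 = \frac{1000}{11} \approx 90.909$)
$\left(f + W\right) + 32045 = \left(\frac{1000}{11} - 28588754\right) + 32045 = - \frac{314475294}{11} + 32045 = - \frac{314122799}{11}$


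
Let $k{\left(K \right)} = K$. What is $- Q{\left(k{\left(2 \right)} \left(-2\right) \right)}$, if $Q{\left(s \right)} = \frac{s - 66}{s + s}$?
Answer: $- \frac{35}{4} \approx -8.75$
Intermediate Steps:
$Q{\left(s \right)} = \frac{-66 + s}{2 s}$
$- Q{\left(k{\left(2 \right)} \left(-2\right) \right)} = - \frac{-66 + 2 \left(-2\right)}{2 \cdot 2 \left(-2\right)} = - \frac{-66 - 4}{2 \left(-4\right)} = - \frac{\left(-1\right) \left(-70\right)}{2 \cdot 4} = \left(-1\right) \frac{35}{4} = - \frac{35}{4}$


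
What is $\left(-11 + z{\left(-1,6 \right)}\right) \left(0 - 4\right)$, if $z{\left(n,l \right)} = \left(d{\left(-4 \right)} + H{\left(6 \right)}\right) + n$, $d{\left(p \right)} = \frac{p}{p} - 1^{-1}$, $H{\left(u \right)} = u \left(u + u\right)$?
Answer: $-240$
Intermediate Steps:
$H{\left(u \right)} = 2 u^{2}$ ($H{\left(u \right)} = u 2 u = 2 u^{2}$)
$d{\left(p \right)} = 0$ ($d{\left(p \right)} = 1 - 1 = 0$)
$z{\left(n,l \right)} = 72 + n$ ($z{\left(n,l \right)} = \left(0 + 2 \cdot 6^{2}\right) + n = \left(0 + 2 \cdot 36\right) + n = \left(0 + 72\right) + n = 72 + n$)
$\left(-11 + z{\left(-1,6 \right)}\right) \left(0 - 4\right) = \left(-11 + \left(72 - 1\right)\right) \left(0 - 4\right) = \left(-11 + 71\right) \left(-4\right) = 60 \left(-4\right) = -240$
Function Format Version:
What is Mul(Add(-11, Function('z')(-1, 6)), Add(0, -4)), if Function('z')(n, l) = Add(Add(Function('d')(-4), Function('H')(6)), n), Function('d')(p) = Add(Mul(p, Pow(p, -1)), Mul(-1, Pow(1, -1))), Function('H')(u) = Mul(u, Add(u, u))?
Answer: -240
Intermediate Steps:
Function('H')(u) = Mul(2, Pow(u, 2)) (Function('H')(u) = Mul(u, Mul(2, u)) = Mul(2, Pow(u, 2)))
Function('d')(p) = 0 (Function('d')(p) = Add(1, Mul(-1, 1)) = Add(1, -1) = 0)
Function('z')(n, l) = Add(72, n) (Function('z')(n, l) = Add(Add(0, Mul(2, Pow(6, 2))), n) = Add(Add(0, Mul(2, 36)), n) = Add(Add(0, 72), n) = Add(72, n))
Mul(Add(-11, Function('z')(-1, 6)), Add(0, -4)) = Mul(Add(-11, Add(72, -1)), Add(0, -4)) = Mul(Add(-11, 71), -4) = Mul(60, -4) = -240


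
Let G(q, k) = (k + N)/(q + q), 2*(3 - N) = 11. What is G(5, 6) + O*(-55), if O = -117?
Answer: 128707/20 ≈ 6435.4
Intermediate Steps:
N = -5/2 (N = 3 - ½*11 = 3 - 11/2 = -5/2 ≈ -2.5000)
G(q, k) = (-5/2 + k)/(2*q) (G(q, k) = (k - 5/2)/(q + q) = (-5/2 + k)/((2*q)) = (-5/2 + k)*(1/(2*q)) = (-5/2 + k)/(2*q))
G(5, 6) + O*(-55) = (¼)*(-5 + 2*6)/5 - 117*(-55) = (¼)*(⅕)*(-5 + 12) + 6435 = (¼)*(⅕)*7 + 6435 = 7/20 + 6435 = 128707/20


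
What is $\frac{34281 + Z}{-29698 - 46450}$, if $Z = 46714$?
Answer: $- \frac{80995}{76148} \approx -1.0637$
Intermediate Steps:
$\frac{34281 + Z}{-29698 - 46450} = \frac{34281 + 46714}{-29698 - 46450} = \frac{80995}{-76148} = 80995 \left(- \frac{1}{76148}\right) = - \frac{80995}{76148}$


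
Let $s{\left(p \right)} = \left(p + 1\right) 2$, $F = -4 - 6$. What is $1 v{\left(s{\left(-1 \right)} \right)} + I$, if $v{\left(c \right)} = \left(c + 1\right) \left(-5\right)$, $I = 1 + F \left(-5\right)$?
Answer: $46$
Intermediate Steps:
$F = -10$ ($F = -4 - 6 = -10$)
$I = 51$ ($I = 1 - -50 = 1 + 50 = 51$)
$s{\left(p \right)} = 2 + 2 p$ ($s{\left(p \right)} = \left(1 + p\right) 2 = 2 + 2 p$)
$v{\left(c \right)} = -5 - 5 c$ ($v{\left(c \right)} = \left(1 + c\right) \left(-5\right) = -5 - 5 c$)
$1 v{\left(s{\left(-1 \right)} \right)} + I = 1 \left(-5 - 5 \left(2 + 2 \left(-1\right)\right)\right) + 51 = 1 \left(-5 - 5 \left(2 - 2\right)\right) + 51 = 1 \left(-5 - 0\right) + 51 = 1 \left(-5 + 0\right) + 51 = 1 \left(-5\right) + 51 = -5 + 51 = 46$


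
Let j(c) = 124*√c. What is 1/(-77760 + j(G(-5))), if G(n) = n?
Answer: -972/75583681 - 31*I*√5/1511673620 ≈ -1.286e-5 - 4.5855e-8*I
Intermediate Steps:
1/(-77760 + j(G(-5))) = 1/(-77760 + 124*√(-5)) = 1/(-77760 + 124*(I*√5)) = 1/(-77760 + 124*I*√5)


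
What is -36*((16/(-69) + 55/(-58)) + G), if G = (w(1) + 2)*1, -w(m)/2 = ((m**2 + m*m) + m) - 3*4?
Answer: -451902/667 ≈ -677.51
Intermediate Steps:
w(m) = 24 - 4*m**2 - 2*m (w(m) = -2*(((m**2 + m*m) + m) - 3*4) = -2*(((m**2 + m**2) + m) - 12) = -2*((2*m**2 + m) - 12) = -2*((m + 2*m**2) - 12) = -2*(-12 + m + 2*m**2) = 24 - 4*m**2 - 2*m)
G = 20 (G = ((24 - 4*1**2 - 2*1) + 2)*1 = ((24 - 4*1 - 2) + 2)*1 = ((24 - 4 - 2) + 2)*1 = (18 + 2)*1 = 20*1 = 20)
-36*((16/(-69) + 55/(-58)) + G) = -36*((16/(-69) + 55/(-58)) + 20) = -36*((16*(-1/69) + 55*(-1/58)) + 20) = -36*((-16/69 - 55/58) + 20) = -36*(-4723/4002 + 20) = -36*75317/4002 = -451902/667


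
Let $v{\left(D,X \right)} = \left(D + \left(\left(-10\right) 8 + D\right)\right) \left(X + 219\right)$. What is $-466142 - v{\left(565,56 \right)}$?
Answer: $-754892$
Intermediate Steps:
$v{\left(D,X \right)} = \left(-80 + 2 D\right) \left(219 + X\right)$ ($v{\left(D,X \right)} = \left(D + \left(-80 + D\right)\right) \left(219 + X\right) = \left(-80 + 2 D\right) \left(219 + X\right)$)
$-466142 - v{\left(565,56 \right)} = -466142 - \left(-17520 - 4480 + 438 \cdot 565 + 2 \cdot 565 \cdot 56\right) = -466142 - \left(-17520 - 4480 + 247470 + 63280\right) = -466142 - 288750 = -754892$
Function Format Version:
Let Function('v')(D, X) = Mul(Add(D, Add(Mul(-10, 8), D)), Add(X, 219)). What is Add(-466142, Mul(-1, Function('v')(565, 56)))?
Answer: -754892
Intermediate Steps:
Function('v')(D, X) = Mul(Add(-80, Mul(2, D)), Add(219, X)) (Function('v')(D, X) = Mul(Add(D, Add(-80, D)), Add(219, X)) = Mul(Add(-80, Mul(2, D)), Add(219, X)))
Add(-466142, Mul(-1, Function('v')(565, 56))) = Add(-466142, Mul(-1, Add(-17520, Mul(-80, 56), Mul(438, 565), Mul(2, 565, 56)))) = Add(-466142, Mul(-1, Add(-17520, -4480, 247470, 63280))) = Add(-466142, Mul(-1, 288750)) = Add(-466142, -288750) = -754892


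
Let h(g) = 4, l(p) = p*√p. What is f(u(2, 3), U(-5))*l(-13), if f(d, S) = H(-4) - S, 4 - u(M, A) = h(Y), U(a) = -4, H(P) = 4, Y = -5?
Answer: -104*I*√13 ≈ -374.98*I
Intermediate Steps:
l(p) = p^(3/2)
u(M, A) = 0 (u(M, A) = 4 - 1*4 = 4 - 4 = 0)
f(d, S) = 4 - S
f(u(2, 3), U(-5))*l(-13) = (4 - 1*(-4))*(-13)^(3/2) = (4 + 4)*(-13*I*√13) = 8*(-13*I*√13) = -104*I*√13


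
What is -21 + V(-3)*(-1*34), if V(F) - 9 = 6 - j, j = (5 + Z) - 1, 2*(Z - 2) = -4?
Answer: -395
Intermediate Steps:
Z = 0 (Z = 2 + (½)*(-4) = 2 - 2 = 0)
j = 4 (j = (5 + 0) - 1 = 5 - 1 = 4)
V(F) = 11 (V(F) = 9 + (6 - 1*4) = 9 + (6 - 4) = 9 + 2 = 11)
-21 + V(-3)*(-1*34) = -21 + 11*(-1*34) = -21 + 11*(-34) = -21 - 374 = -395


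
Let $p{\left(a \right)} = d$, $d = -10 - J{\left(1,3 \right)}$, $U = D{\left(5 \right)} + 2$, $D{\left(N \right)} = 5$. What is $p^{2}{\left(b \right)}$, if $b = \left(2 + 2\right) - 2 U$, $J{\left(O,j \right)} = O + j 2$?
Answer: $289$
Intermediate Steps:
$J{\left(O,j \right)} = O + 2 j$
$U = 7$ ($U = 5 + 2 = 7$)
$d = -17$ ($d = -10 - \left(1 + 2 \cdot 3\right) = -10 - \left(1 + 6\right) = -10 - 7 = -17$)
$b = -10$ ($b = \left(2 + 2\right) - 14 = 4 - 14 = -10$)
$p{\left(a \right)} = -17$
$p^{2}{\left(b \right)} = \left(-17\right)^{2} = 289$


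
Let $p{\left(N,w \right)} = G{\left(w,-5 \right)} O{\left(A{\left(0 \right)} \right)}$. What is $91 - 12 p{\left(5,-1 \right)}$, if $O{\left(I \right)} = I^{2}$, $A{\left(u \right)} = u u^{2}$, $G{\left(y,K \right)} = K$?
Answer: $91$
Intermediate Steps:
$A{\left(u \right)} = u^{3}$
$p{\left(N,w \right)} = 0$ ($p{\left(N,w \right)} = - 5 \left(0^{3}\right)^{2} = - 5 \cdot 0^{2} = \left(-5\right) 0 = 0$)
$91 - 12 p{\left(5,-1 \right)} = 91 - 0 = 91 + 0 = 91$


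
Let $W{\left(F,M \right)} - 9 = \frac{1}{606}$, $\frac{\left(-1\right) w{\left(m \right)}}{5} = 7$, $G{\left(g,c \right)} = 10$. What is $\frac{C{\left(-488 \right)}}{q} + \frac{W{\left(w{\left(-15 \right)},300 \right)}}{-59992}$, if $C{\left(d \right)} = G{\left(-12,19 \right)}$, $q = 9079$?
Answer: $\frac{314025575}{330068425008} \approx 0.0009514$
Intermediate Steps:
$w{\left(m \right)} = -35$ ($w{\left(m \right)} = \left(-5\right) 7 = -35$)
$W{\left(F,M \right)} = \frac{5455}{606}$ ($W{\left(F,M \right)} = 9 + \frac{1}{606} = \frac{5455}{606}$)
$C{\left(d \right)} = 10$
$\frac{C{\left(-488 \right)}}{q} + \frac{W{\left(w{\left(-15 \right)},300 \right)}}{-59992} = \frac{10}{9079} + \frac{5455}{606 \left(-59992\right)} = 10 \cdot \frac{1}{9079} + \frac{5455}{606} \left(- \frac{1}{59992}\right) = \frac{10}{9079} - \frac{5455}{36355152} = \frac{314025575}{330068425008}$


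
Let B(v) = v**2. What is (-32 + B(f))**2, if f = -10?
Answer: 4624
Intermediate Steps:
(-32 + B(f))**2 = (-32 + (-10)**2)**2 = (-32 + 100)**2 = 68**2 = 4624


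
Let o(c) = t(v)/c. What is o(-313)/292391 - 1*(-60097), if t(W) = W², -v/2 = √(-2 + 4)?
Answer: 5499980263143/91518383 ≈ 60097.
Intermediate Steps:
v = -2*√2 (v = -2*√(-2 + 4) = -2*√2 ≈ -2.8284)
o(c) = 8/c (o(c) = (-2*√2)²/c = 8/c)
o(-313)/292391 - 1*(-60097) = (8/(-313))/292391 - 1*(-60097) = (8*(-1/313))*(1/292391) + 60097 = -8/313*1/292391 + 60097 = -8/91518383 + 60097 = 5499980263143/91518383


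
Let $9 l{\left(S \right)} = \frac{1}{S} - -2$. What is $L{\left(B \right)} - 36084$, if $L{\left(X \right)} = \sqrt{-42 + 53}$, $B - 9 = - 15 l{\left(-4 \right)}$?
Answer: $-36084 + \sqrt{11} \approx -36081.0$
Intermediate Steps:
$l{\left(S \right)} = \frac{2}{9} + \frac{1}{9 S}$ ($l{\left(S \right)} = \frac{\frac{1}{S} - -2}{9} = \frac{\frac{1}{S} + 2}{9} = \frac{2 + \frac{1}{S}}{9} = \frac{2}{9} + \frac{1}{9 S}$)
$B = \frac{73}{12}$ ($B = 9 - 15 \frac{1 + 2 \left(-4\right)}{9 \left(-4\right)} = 9 - 15 \cdot \frac{1}{9} \left(- \frac{1}{4}\right) \left(1 - 8\right) = 9 - 15 \cdot \frac{1}{9} \left(- \frac{1}{4}\right) \left(-7\right) = 9 - \frac{35}{12} = \frac{73}{12} \approx 6.0833$)
$L{\left(X \right)} = \sqrt{11}$
$L{\left(B \right)} - 36084 = \sqrt{11} - 36084 = -36084 + \sqrt{11}$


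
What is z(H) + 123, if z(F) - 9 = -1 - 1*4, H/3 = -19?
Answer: 127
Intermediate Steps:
H = -57 (H = 3*(-19) = -57)
z(F) = 4 (z(F) = 9 + (-1 - 1*4) = 9 + (-1 - 4) = 9 - 5 = 4)
z(H) + 123 = 4 + 123 = 127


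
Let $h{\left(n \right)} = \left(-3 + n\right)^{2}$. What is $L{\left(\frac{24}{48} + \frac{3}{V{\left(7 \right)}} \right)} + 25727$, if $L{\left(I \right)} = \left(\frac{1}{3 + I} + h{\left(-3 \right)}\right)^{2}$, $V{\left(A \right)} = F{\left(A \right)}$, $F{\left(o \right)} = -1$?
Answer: $27171$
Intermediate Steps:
$V{\left(A \right)} = -1$
$L{\left(I \right)} = \left(36 + \frac{1}{3 + I}\right)^{2}$ ($L{\left(I \right)} = \left(\frac{1}{3 + I} + \left(-3 - 3\right)^{2}\right)^{2} = \left(\frac{1}{3 + I} + \left(-6\right)^{2}\right)^{2} = \left(\frac{1}{3 + I} + 36\right)^{2} = \left(36 + \frac{1}{3 + I}\right)^{2}$)
$L{\left(\frac{24}{48} + \frac{3}{V{\left(7 \right)}} \right)} + 25727 = \frac{\left(109 + 36 \left(\frac{24}{48} + \frac{3}{-1}\right)\right)^{2}}{\left(3 + \left(\frac{24}{48} + \frac{3}{-1}\right)\right)^{2}} + 25727 = \frac{\left(109 + 36 \left(24 \cdot \frac{1}{48} + 3 \left(-1\right)\right)\right)^{2}}{\left(3 + \left(24 \cdot \frac{1}{48} + 3 \left(-1\right)\right)\right)^{2}} + 25727 = \frac{\left(109 + 36 \left(\frac{1}{2} - 3\right)\right)^{2}}{\left(3 + \left(\frac{1}{2} - 3\right)\right)^{2}} + 25727 = \frac{\left(109 + 36 \left(- \frac{5}{2}\right)\right)^{2}}{\left(3 - \frac{5}{2}\right)^{2}} + 25727 = \frac{1}{(\frac{1}{2})^{2}} \left(109 - 90\right)^{2} + 25727 = 4 \cdot 19^{2} + 25727 = 4 \cdot 361 + 25727 = 1444 + 25727 = 27171$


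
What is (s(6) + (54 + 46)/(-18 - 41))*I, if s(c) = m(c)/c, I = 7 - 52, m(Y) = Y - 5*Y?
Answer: 15120/59 ≈ 256.27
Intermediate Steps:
m(Y) = -4*Y
I = -45
s(c) = -4 (s(c) = (-4*c)/c = -4)
(s(6) + (54 + 46)/(-18 - 41))*I = (-4 + (54 + 46)/(-18 - 41))*(-45) = (-4 + 100/(-59))*(-45) = (-4 + 100*(-1/59))*(-45) = (-4 - 100/59)*(-45) = -336/59*(-45) = 15120/59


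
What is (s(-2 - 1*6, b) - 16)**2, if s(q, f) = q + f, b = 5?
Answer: 361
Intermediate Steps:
s(q, f) = f + q
(s(-2 - 1*6, b) - 16)**2 = ((5 + (-2 - 1*6)) - 16)**2 = ((5 + (-2 - 6)) - 16)**2 = ((5 - 8) - 16)**2 = (-3 - 16)**2 = (-19)**2 = 361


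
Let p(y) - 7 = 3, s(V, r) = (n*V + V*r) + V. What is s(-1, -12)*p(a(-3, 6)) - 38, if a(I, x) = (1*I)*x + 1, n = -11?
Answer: 182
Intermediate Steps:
a(I, x) = 1 + I*x (a(I, x) = I*x + 1 = 1 + I*x)
s(V, r) = -10*V + V*r (s(V, r) = (-11*V + V*r) + V = -10*V + V*r)
p(y) = 10 (p(y) = 7 + 3 = 10)
s(-1, -12)*p(a(-3, 6)) - 38 = -(-10 - 12)*10 - 38 = -1*(-22)*10 - 38 = 22*10 - 38 = 220 - 38 = 182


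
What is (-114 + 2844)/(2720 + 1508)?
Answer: 195/302 ≈ 0.64570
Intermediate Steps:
(-114 + 2844)/(2720 + 1508) = 2730/4228 = 2730*(1/4228) = 195/302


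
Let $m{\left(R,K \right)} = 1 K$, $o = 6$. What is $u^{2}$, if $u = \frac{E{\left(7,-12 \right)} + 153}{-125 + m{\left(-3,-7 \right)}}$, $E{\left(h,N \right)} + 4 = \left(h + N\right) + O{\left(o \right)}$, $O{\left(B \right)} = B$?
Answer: $\frac{625}{484} \approx 1.2913$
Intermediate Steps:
$E{\left(h,N \right)} = 2 + N + h$ ($E{\left(h,N \right)} = -4 + \left(\left(h + N\right) + 6\right) = -4 + \left(\left(N + h\right) + 6\right) = -4 + \left(6 + N + h\right) = 2 + N + h$)
$m{\left(R,K \right)} = K$
$u = - \frac{25}{22}$ ($u = \frac{\left(2 - 12 + 7\right) + 153}{-125 - 7} = \frac{-3 + 153}{-132} = 150 \left(- \frac{1}{132}\right) = - \frac{25}{22} \approx -1.1364$)
$u^{2} = \left(- \frac{25}{22}\right)^{2} = \frac{625}{484}$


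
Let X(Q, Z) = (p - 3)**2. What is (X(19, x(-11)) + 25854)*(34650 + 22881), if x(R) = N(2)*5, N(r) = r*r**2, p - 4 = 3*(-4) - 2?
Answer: 1497129213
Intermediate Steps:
p = -10 (p = 4 + (3*(-4) - 2) = 4 + (-12 - 2) = 4 - 14 = -10)
N(r) = r**3
x(R) = 40 (x(R) = 2**3*5 = 8*5 = 40)
X(Q, Z) = 169 (X(Q, Z) = (-10 - 3)**2 = (-13)**2 = 169)
(X(19, x(-11)) + 25854)*(34650 + 22881) = (169 + 25854)*(34650 + 22881) = 26023*57531 = 1497129213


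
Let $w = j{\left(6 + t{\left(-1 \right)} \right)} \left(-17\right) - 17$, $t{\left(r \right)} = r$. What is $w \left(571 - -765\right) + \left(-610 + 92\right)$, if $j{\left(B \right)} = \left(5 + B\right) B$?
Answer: $-1158830$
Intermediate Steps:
$j{\left(B \right)} = B \left(5 + B\right)$
$w = -867$ ($w = \left(6 - 1\right) \left(5 + \left(6 - 1\right)\right) \left(-17\right) - 17 = 5 \left(5 + 5\right) \left(-17\right) - 17 = 5 \cdot 10 \left(-17\right) - 17 = 50 \left(-17\right) - 17 = -850 - 17 = -867$)
$w \left(571 - -765\right) + \left(-610 + 92\right) = - 867 \left(571 - -765\right) + \left(-610 + 92\right) = - 867 \left(571 + 765\right) - 518 = \left(-867\right) 1336 - 518 = -1158312 - 518 = -1158830$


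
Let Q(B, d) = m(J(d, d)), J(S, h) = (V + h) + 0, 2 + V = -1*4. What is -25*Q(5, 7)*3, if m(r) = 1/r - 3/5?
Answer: -30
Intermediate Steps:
V = -6 (V = -2 - 1*4 = -2 - 4 = -6)
J(S, h) = -6 + h (J(S, h) = (-6 + h) + 0 = -6 + h)
m(r) = -⅗ + 1/r (m(r) = 1/r - 3*⅕ = 1/r - ⅗ = -⅗ + 1/r)
Q(B, d) = -⅗ + 1/(-6 + d)
-25*Q(5, 7)*3 = -5*(23 - 3*7)/(-6 + 7)*3 = -5*(23 - 21)/1*3 = -5*2*3 = -25*⅖*3 = -10*3 = -30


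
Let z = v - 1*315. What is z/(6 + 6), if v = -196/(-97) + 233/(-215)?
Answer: -1091631/41710 ≈ -26.172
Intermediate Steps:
v = 19539/20855 (v = -196*(-1/97) + 233*(-1/215) = 196/97 - 233/215 = 19539/20855 ≈ 0.93690)
z = -6549786/20855 (z = 19539/20855 - 1*315 = 19539/20855 - 315 = -6549786/20855 ≈ -314.06)
z/(6 + 6) = -6549786/20855/(6 + 6) = -6549786/20855/12 = (1/12)*(-6549786/20855) = -1091631/41710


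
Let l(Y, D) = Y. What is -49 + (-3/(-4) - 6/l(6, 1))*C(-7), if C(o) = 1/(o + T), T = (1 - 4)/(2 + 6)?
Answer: -2889/59 ≈ -48.966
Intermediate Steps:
T = -3/8 ≈ -0.37500
C(o) = 1/(-3/8 + o) (C(o) = 1/(o - 3/8) = 1/(-3/8 + o))
-49 + (-3/(-4) - 6/l(6, 1))*C(-7) = -49 + (-3/(-4) - 6/6)*(8/(-3 + 8*(-7))) = -49 + (-3*(-¼) - 6*⅙)*(8/(-3 - 56)) = -49 + (¾ - 1)*(8/(-59)) = -49 - 2*(-1)/59 = -49 - ¼*(-8/59) = -49 + 2/59 = -2889/59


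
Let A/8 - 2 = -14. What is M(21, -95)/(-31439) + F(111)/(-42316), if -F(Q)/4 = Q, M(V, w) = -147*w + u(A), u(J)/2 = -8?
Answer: -966958/2232169 ≈ -0.43319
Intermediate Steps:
A = -96 (A = 16 + 8*(-14) = 16 - 112 = -96)
u(J) = -16 (u(J) = 2*(-8) = -16)
M(V, w) = -16 - 147*w (M(V, w) = -147*w - 16 = -16 - 147*w)
F(Q) = -4*Q
M(21, -95)/(-31439) + F(111)/(-42316) = (-16 - 147*(-95))/(-31439) - 4*111/(-42316) = (-16 + 13965)*(-1/31439) - 444*(-1/42316) = 13949*(-1/31439) + 111/10579 = -13949/31439 + 111/10579 = -966958/2232169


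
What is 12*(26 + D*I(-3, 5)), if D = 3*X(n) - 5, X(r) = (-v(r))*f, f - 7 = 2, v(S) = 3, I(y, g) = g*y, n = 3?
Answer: 15792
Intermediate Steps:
f = 9 (f = 7 + 2 = 9)
X(r) = -27 (X(r) = -1*3*9 = -3*9 = -27)
D = -86 (D = 3*(-27) - 5 = -81 - 5 = -86)
12*(26 + D*I(-3, 5)) = 12*(26 - 430*(-3)) = 12*(26 - 86*(-15)) = 12*(26 + 1290) = 12*1316 = 15792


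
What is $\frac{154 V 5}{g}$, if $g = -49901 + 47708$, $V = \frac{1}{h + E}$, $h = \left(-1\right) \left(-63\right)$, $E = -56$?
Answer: $- \frac{110}{2193} \approx -0.05016$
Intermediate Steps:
$h = 63$
$V = \frac{1}{7}$ ($V = \frac{1}{63 - 56} = \frac{1}{7} \approx 0.14286$)
$g = -2193$
$\frac{154 V 5}{g} = \frac{154 \cdot \frac{1}{7} \cdot 5}{-2193} = 154 \cdot \frac{5}{7} \left(- \frac{1}{2193}\right) = 110 \left(- \frac{1}{2193}\right) = - \frac{110}{2193}$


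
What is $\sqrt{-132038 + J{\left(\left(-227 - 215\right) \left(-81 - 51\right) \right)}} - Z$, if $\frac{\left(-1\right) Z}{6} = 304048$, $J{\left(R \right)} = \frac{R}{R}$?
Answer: $1824288 + 29 i \sqrt{157} \approx 1.8243 \cdot 10^{6} + 363.37 i$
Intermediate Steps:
$J{\left(R \right)} = 1$
$Z = -1824288$ ($Z = \left(-6\right) 304048 = -1824288$)
$\sqrt{-132038 + J{\left(\left(-227 - 215\right) \left(-81 - 51\right) \right)}} - Z = \sqrt{-132038 + 1} - -1824288 = \sqrt{-132037} + 1824288 = 29 i \sqrt{157} + 1824288 = 1824288 + 29 i \sqrt{157}$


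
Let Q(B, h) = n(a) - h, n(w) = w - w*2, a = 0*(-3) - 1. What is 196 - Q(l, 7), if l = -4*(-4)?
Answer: 202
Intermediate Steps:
l = 16
a = -1 (a = 0 - 1 = -1)
n(w) = -w (n(w) = w - 2*w = -w)
Q(B, h) = 1 - h (Q(B, h) = -1*(-1) - h = 1 - h)
196 - Q(l, 7) = 196 - (1 - 1*7) = 196 - (1 - 7) = 196 - 1*(-6) = 196 + 6 = 202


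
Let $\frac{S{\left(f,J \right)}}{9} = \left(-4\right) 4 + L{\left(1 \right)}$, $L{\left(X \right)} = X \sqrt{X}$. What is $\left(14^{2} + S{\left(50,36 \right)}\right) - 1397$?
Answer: $-1336$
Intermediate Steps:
$L{\left(X \right)} = X^{\frac{3}{2}}$
$S{\left(f,J \right)} = -135$ ($S{\left(f,J \right)} = 9 \left(\left(-4\right) 4 + 1^{\frac{3}{2}}\right) = 9 \left(-16 + 1\right) = 9 \left(-15\right) = -135$)
$\left(14^{2} + S{\left(50,36 \right)}\right) - 1397 = \left(14^{2} - 135\right) - 1397 = \left(196 - 135\right) - 1397 = 61 - 1397 = -1336$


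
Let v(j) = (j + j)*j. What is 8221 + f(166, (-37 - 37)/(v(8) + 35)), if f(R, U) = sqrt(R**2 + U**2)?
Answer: 8221 + 2*sqrt(183035210)/163 ≈ 8387.0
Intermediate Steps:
v(j) = 2*j**2 (v(j) = (2*j)*j = 2*j**2)
8221 + f(166, (-37 - 37)/(v(8) + 35)) = 8221 + sqrt(166**2 + ((-37 - 37)/(2*8**2 + 35))**2) = 8221 + sqrt(27556 + (-74/(2*64 + 35))**2) = 8221 + sqrt(27556 + (-74/(128 + 35))**2) = 8221 + sqrt(27556 + (-74/163)**2) = 8221 + sqrt(27556 + 5476/26569) = 8221 + sqrt(732140840/26569) = 8221 + 2*sqrt(183035210)/163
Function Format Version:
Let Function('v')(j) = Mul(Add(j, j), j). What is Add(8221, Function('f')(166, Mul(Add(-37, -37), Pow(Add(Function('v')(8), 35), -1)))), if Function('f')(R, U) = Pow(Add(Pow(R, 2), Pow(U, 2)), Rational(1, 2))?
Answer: Add(8221, Mul(Rational(2, 163), Pow(183035210, Rational(1, 2)))) ≈ 8387.0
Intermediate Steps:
Function('v')(j) = Mul(2, Pow(j, 2)) (Function('v')(j) = Mul(Mul(2, j), j) = Mul(2, Pow(j, 2)))
Add(8221, Function('f')(166, Mul(Add(-37, -37), Pow(Add(Function('v')(8), 35), -1)))) = Add(8221, Pow(Add(Pow(166, 2), Pow(Mul(Add(-37, -37), Pow(Add(Mul(2, Pow(8, 2)), 35), -1)), 2)), Rational(1, 2))) = Add(8221, Pow(Add(27556, Pow(Mul(-74, Pow(Add(Mul(2, 64), 35), -1)), 2)), Rational(1, 2))) = Add(8221, Pow(Add(27556, Pow(Mul(-74, Pow(Add(128, 35), -1)), 2)), Rational(1, 2))) = Add(8221, Pow(Add(27556, Pow(Mul(-74, Pow(163, -1)), 2)), Rational(1, 2))) = Add(8221, Pow(Add(27556, Pow(Mul(-74, Rational(1, 163)), 2)), Rational(1, 2))) = Add(8221, Pow(Add(27556, Pow(Rational(-74, 163), 2)), Rational(1, 2))) = Add(8221, Pow(Add(27556, Rational(5476, 26569)), Rational(1, 2))) = Add(8221, Pow(Rational(732140840, 26569), Rational(1, 2))) = Add(8221, Mul(Rational(2, 163), Pow(183035210, Rational(1, 2))))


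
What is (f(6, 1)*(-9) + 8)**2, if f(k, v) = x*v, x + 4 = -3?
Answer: 5041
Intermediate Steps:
x = -7 (x = -4 - 3 = -7)
f(k, v) = -7*v
(f(6, 1)*(-9) + 8)**2 = (-7*1*(-9) + 8)**2 = (-7*(-9) + 8)**2 = (63 + 8)**2 = 71**2 = 5041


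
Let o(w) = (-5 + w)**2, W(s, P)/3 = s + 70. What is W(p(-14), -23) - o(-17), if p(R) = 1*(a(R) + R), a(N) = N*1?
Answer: -358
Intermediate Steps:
a(N) = N
p(R) = 2*R (p(R) = 1*(R + R) = 1*(2*R) = 2*R)
W(s, P) = 210 + 3*s (W(s, P) = 3*(s + 70) = 3*(70 + s) = 210 + 3*s)
W(p(-14), -23) - o(-17) = (210 + 3*(2*(-14))) - (-5 - 17)**2 = (210 + 3*(-28)) - 1*(-22)**2 = (210 - 84) - 1*484 = 126 - 484 = -358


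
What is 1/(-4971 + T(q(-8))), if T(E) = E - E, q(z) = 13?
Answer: -1/4971 ≈ -0.00020117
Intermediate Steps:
T(E) = 0
1/(-4971 + T(q(-8))) = 1/(-4971 + 0) = 1/(-4971) = -1/4971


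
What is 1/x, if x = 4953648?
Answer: 1/4953648 ≈ 2.0187e-7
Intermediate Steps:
1/x = 1/4953648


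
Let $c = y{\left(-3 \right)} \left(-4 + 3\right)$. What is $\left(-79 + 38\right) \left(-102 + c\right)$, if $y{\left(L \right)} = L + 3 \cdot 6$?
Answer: $4797$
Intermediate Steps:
$y{\left(L \right)} = 18 + L$ ($y{\left(L \right)} = L + 18 = 18 + L$)
$c = -15$ ($c = \left(18 - 3\right) \left(-4 + 3\right) = 15 \left(-1\right) = -15$)
$\left(-79 + 38\right) \left(-102 + c\right) = \left(-79 + 38\right) \left(-102 - 15\right) = \left(-41\right) \left(-117\right) = 4797$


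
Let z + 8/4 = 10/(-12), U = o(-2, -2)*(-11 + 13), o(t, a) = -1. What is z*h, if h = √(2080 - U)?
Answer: -17*√2082/6 ≈ -129.28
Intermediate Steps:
U = -2 (U = -(-11 + 13) = -1*2 = -2)
h = √2082 (h = √(2080 - 1*(-2)) = √(2080 + 2) = √2082 ≈ 45.629)
z = -17/6 (z = -2 + 10/(-12) = -2 + 10*(-1/12) = -2 - ⅚ = -17/6 ≈ -2.8333)
z*h = -17*√2082/6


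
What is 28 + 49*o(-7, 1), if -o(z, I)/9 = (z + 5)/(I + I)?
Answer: 469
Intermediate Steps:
o(z, I) = -9*(5 + z)/(2*I) (o(z, I) = -9*(z + 5)/(I + I) = -9*(5 + z)/(2*I))
28 + 49*o(-7, 1) = 28 + 49*((9/2)*(-5 - 1*(-7))/1) = 28 + 49*((9/2)*1*(-5 + 7)) = 28 + 49*((9/2)*1*2) = 28 + 49*9 = 28 + 441 = 469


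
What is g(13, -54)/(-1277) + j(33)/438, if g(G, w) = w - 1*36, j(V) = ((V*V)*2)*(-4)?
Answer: -1847634/93221 ≈ -19.820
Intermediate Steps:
j(V) = -8*V² (j(V) = (V²*2)*(-4) = (2*V²)*(-4) = -8*V²)
g(G, w) = -36 + w (g(G, w) = w - 36 = -36 + w)
g(13, -54)/(-1277) + j(33)/438 = (-36 - 54)/(-1277) - 8*33²/438 = -90*(-1/1277) - 8*1089*(1/438) = 90/1277 - 8712*1/438 = 90/1277 - 1452/73 = -1847634/93221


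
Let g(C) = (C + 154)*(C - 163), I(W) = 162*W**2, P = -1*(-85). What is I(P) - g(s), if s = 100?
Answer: 1186452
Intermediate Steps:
P = 85
g(C) = (-163 + C)*(154 + C) (g(C) = (154 + C)*(-163 + C) = (-163 + C)*(154 + C))
I(P) - g(s) = 162*85**2 - (-25102 + 100**2 - 9*100) = 162*7225 - (-25102 + 10000 - 900) = 1170450 - 1*(-16002) = 1170450 + 16002 = 1186452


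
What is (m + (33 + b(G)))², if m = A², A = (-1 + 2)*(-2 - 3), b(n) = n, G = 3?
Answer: 3721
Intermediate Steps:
A = -5 (A = 1*(-5) = -5)
m = 25 (m = (-5)² = 25)
(m + (33 + b(G)))² = (25 + (33 + 3))² = (25 + 36)² = 61² = 3721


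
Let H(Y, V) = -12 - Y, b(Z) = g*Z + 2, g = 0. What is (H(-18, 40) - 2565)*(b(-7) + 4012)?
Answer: -10271826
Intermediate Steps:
b(Z) = 2 (b(Z) = 0*Z + 2 = 0 + 2 = 2)
(H(-18, 40) - 2565)*(b(-7) + 4012) = ((-12 - 1*(-18)) - 2565)*(2 + 4012) = ((-12 + 18) - 2565)*4014 = (6 - 2565)*4014 = -2559*4014 = -10271826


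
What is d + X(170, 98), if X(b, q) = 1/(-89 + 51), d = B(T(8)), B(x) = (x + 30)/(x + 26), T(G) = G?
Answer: 705/646 ≈ 1.0913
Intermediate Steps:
B(x) = (30 + x)/(26 + x)
d = 19/17 (d = (30 + 8)/(26 + 8) = 38/34 = (1/34)*38 = 19/17 ≈ 1.1176)
X(b, q) = -1/38 (X(b, q) = 1/(-38) = -1/38)
d + X(170, 98) = 19/17 - 1/38 = 705/646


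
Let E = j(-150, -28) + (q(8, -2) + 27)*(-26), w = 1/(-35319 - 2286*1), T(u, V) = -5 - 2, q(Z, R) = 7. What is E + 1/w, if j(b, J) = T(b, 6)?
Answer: -38496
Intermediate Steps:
T(u, V) = -7
j(b, J) = -7
w = -1/37605 (w = 1/(-35319 - 2286) = 1/(-37605) = -1/37605 ≈ -2.6592e-5)
E = -891 (E = -7 + (7 + 27)*(-26) = -7 + 34*(-26) = -7 - 884 = -891)
E + 1/w = -891 + 1/(-1/37605) = -891 - 37605 = -38496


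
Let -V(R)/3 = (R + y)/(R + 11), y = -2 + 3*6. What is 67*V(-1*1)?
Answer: -603/2 ≈ -301.50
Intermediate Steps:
y = 16 (y = -2 + 18 = 16)
V(R) = -3*(16 + R)/(11 + R) (V(R) = -3*(R + 16)/(R + 11) = -3*(16 + R)/(11 + R))
67*V(-1*1) = 67*(3*(-16 - (-1))/(11 - 1*1)) = 67*(3*(-16 - 1*(-1))/(11 - 1)) = 67*(3*(-16 + 1)/10) = 67*(3*(⅒)*(-15)) = 67*(-9/2) = -603/2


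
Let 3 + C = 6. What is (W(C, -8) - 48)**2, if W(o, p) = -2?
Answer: 2500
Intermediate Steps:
C = 3 (C = -3 + 6 = 3)
(W(C, -8) - 48)**2 = (-2 - 48)**2 = (-50)**2 = 2500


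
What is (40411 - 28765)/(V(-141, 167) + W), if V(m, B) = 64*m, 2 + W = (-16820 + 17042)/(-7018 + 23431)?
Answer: -31857633/24690586 ≈ -1.2903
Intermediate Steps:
W = -10868/5471 (W = -2 + (-16820 + 17042)/(-7018 + 23431) = -2 + 222/16413 = -2 + 222*(1/16413) = -2 + 74/5471 = -10868/5471 ≈ -1.9865)
(40411 - 28765)/(V(-141, 167) + W) = (40411 - 28765)/(64*(-141) - 10868/5471) = 11646/(-9024 - 10868/5471) = 11646/(-49381172/5471) = 11646*(-5471/49381172) = -31857633/24690586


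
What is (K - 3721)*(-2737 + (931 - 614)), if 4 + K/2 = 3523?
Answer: -8027140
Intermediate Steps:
K = 7038 (K = -8 + 2*3523 = -8 + 7046 = 7038)
(K - 3721)*(-2737 + (931 - 614)) = (7038 - 3721)*(-2737 + (931 - 614)) = 3317*(-2737 + 317) = 3317*(-2420) = -8027140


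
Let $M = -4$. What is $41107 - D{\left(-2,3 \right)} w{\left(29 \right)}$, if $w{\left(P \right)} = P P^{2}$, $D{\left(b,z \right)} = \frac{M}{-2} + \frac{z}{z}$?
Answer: $-32060$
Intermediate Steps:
$D{\left(b,z \right)} = 3$ ($D{\left(b,z \right)} = - \frac{4}{-2} + \frac{z}{z} = \left(-4\right) \left(- \frac{1}{2}\right) + 1 = 2 + 1 = 3$)
$w{\left(P \right)} = P^{3}$
$41107 - D{\left(-2,3 \right)} w{\left(29 \right)} = 41107 - 3 \cdot 29^{3} = 41107 - 3 \cdot 24389 = 41107 - 73167 = -32060$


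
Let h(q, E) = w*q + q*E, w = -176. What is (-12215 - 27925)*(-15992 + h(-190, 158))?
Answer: 504640080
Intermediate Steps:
h(q, E) = -176*q + E*q (h(q, E) = -176*q + q*E = -176*q + E*q)
(-12215 - 27925)*(-15992 + h(-190, 158)) = (-12215 - 27925)*(-15992 - 190*(-176 + 158)) = -40140*(-15992 - 190*(-18)) = -40140*(-15992 + 3420) = -40140*(-12572) = 504640080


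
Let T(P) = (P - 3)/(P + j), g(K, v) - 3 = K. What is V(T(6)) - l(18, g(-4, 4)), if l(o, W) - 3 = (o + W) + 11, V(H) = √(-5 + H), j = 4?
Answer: -31 + I*√470/10 ≈ -31.0 + 2.1679*I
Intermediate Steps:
g(K, v) = 3 + K
T(P) = (-3 + P)/(4 + P) (T(P) = (P - 3)/(P + 4) = (-3 + P)/(4 + P))
l(o, W) = 14 + W + o (l(o, W) = 3 + ((o + W) + 11) = 3 + ((W + o) + 11) = 3 + (11 + W + o) = 14 + W + o)
V(T(6)) - l(18, g(-4, 4)) = √(-5 + (-3 + 6)/(4 + 6)) - (14 + (3 - 4) + 18) = √(-5 + 3/10) - (14 - 1 + 18) = √(-5 + (⅒)*3) - 1*31 = √(-5 + 3/10) - 31 = √(-47/10) - 31 = I*√470/10 - 31 = -31 + I*√470/10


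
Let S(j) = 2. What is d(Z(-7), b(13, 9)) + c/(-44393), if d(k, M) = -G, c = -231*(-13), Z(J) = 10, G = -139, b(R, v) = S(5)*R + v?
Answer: 6167624/44393 ≈ 138.93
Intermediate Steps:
b(R, v) = v + 2*R (b(R, v) = 2*R + v = v + 2*R)
c = 3003
d(k, M) = 139 (d(k, M) = -1*(-139) = 139)
d(Z(-7), b(13, 9)) + c/(-44393) = 139 + 3003/(-44393) = 139 + 3003*(-1/44393) = 139 - 3003/44393 = 6167624/44393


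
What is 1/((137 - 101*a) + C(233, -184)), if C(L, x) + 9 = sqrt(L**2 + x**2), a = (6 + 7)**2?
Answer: -16941/286909336 - 17*sqrt(305)/286909336 ≈ -6.0081e-5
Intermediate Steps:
a = 169 (a = 13**2 = 169)
C(L, x) = -9 + sqrt(L**2 + x**2)
1/((137 - 101*a) + C(233, -184)) = 1/((137 - 101*169) + (-9 + sqrt(233**2 + (-184)**2))) = 1/((137 - 17069) + (-9 + sqrt(54289 + 33856))) = 1/(-16932 + (-9 + sqrt(88145))) = 1/(-16932 + (-9 + 17*sqrt(305))) = 1/(-16941 + 17*sqrt(305))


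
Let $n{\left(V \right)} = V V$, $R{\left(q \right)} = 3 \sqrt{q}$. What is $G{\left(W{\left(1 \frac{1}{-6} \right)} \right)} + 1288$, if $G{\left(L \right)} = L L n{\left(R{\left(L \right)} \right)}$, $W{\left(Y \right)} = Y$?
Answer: $\frac{30911}{24} \approx 1288.0$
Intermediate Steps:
$n{\left(V \right)} = V^{2}$
$G{\left(L \right)} = 9 L^{3}$ ($G{\left(L \right)} = L L \left(3 \sqrt{L}\right)^{2} = L^{2} \cdot 9 L = 9 L^{3}$)
$G{\left(W{\left(1 \frac{1}{-6} \right)} \right)} + 1288 = 9 \left(1 \frac{1}{-6}\right)^{3} + 1288 = 9 \left(1 \left(- \frac{1}{6}\right)\right)^{3} + 1288 = 9 \left(- \frac{1}{6}\right)^{3} + 1288 = 9 \left(- \frac{1}{216}\right) + 1288 = - \frac{1}{24} + 1288 = \frac{30911}{24}$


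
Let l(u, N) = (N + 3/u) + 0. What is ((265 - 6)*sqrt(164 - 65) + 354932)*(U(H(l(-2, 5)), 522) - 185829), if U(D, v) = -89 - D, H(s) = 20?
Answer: -65995346216 - 144473826*sqrt(11) ≈ -6.6475e+10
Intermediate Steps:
l(u, N) = N + 3/u
((265 - 6)*sqrt(164 - 65) + 354932)*(U(H(l(-2, 5)), 522) - 185829) = ((265 - 6)*sqrt(164 - 65) + 354932)*((-89 - 1*20) - 185829) = (259*sqrt(99) + 354932)*((-89 - 20) - 185829) = (259*(3*sqrt(11)) + 354932)*(-109 - 185829) = (777*sqrt(11) + 354932)*(-185938) = (354932 + 777*sqrt(11))*(-185938) = -65995346216 - 144473826*sqrt(11)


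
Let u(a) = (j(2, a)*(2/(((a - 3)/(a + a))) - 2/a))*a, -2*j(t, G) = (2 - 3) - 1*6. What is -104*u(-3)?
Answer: 2912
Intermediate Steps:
j(t, G) = 7/2 (j(t, G) = -((2 - 3) - 1*6)/2 = -(-1 - 6)/2 = -1/2*(-7) = 7/2)
u(a) = a*(-7/a + 14*a/(-3 + a)) (u(a) = (7*(2/(((a - 3)/(a + a))) - 2/a)/2)*a = (7*(2/(((-3 + a)/((2*a)))) - 2/a)/2)*a = (7*(2/(((-3 + a)*(1/(2*a)))) - 2/a)/2)*a = (7*(2/(((-3 + a)/(2*a))) - 2/a)/2)*a = (7*(2*(2*a/(-3 + a)) - 2/a)/2)*a = (7*(4*a/(-3 + a) - 2/a)/2)*a = (7*(-2/a + 4*a/(-3 + a))/2)*a = (-7/a + 14*a/(-3 + a))*a = a*(-7/a + 14*a/(-3 + a)))
-104*u(-3) = -728*(3 - 1*(-3) + 2*(-3)**2)/(-3 - 3) = -728*(3 + 3 + 2*9)/(-6) = -728*(-1)*(3 + 3 + 18)/6 = -728*(-1)*24/6 = -104*(-28) = 2912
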